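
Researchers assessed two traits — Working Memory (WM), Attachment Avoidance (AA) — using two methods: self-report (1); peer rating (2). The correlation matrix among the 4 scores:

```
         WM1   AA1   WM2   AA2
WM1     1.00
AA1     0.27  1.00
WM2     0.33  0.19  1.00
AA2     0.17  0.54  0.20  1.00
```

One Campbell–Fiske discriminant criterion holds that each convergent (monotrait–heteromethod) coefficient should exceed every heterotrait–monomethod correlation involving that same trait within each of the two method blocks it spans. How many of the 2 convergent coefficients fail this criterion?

Checking each validity diagonal entry against its comparison values:
WM (methods 1·2): 0.33 vs {0.27, 0.20} → pass.
AA (methods 1·2): 0.54 vs {0.27, 0.20} → pass.
0 of 2 fail.

0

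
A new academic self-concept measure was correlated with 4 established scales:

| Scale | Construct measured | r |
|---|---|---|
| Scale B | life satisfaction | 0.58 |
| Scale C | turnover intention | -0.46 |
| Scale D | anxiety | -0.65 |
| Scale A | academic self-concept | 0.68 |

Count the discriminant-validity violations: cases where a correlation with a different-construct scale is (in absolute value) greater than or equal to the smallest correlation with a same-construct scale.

0

Convergent (same construct = academic self-concept): Scale A.
Smallest convergent = 0.68. Discriminant |r|: 0.58, 0.46, 0.65; count ≥ 0.68 → 0.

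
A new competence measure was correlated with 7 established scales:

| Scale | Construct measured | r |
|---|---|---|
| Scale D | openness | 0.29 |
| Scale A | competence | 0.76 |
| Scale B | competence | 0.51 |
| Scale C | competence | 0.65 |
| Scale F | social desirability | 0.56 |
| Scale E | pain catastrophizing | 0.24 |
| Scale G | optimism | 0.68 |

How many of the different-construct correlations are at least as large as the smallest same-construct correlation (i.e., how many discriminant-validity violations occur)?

2

Convergent (same construct = competence): Scale A, Scale B, Scale C.
Smallest convergent = 0.51. Discriminant values: 0.29, 0.56, 0.24, 0.68; count ≥ 0.51 → 2.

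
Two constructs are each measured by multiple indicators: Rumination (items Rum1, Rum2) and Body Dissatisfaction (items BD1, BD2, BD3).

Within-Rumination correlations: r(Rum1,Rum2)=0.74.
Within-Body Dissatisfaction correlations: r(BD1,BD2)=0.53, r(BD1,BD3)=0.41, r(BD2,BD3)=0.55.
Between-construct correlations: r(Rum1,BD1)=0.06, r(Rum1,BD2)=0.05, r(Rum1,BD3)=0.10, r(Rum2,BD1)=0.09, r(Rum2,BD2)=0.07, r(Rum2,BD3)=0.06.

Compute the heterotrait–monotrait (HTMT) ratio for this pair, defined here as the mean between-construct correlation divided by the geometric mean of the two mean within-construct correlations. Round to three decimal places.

0.118

Between-construct mean = 0.43/6 = 0.0717.
Mean within-Rum = 0.74/1 = 0.7400; mean within-BD = 1.49/3 = 0.4967.
Geometric mean = √(0.7400 × 0.4967) = 0.6063.
HTMT = 0.0717 / 0.6063 = 0.118.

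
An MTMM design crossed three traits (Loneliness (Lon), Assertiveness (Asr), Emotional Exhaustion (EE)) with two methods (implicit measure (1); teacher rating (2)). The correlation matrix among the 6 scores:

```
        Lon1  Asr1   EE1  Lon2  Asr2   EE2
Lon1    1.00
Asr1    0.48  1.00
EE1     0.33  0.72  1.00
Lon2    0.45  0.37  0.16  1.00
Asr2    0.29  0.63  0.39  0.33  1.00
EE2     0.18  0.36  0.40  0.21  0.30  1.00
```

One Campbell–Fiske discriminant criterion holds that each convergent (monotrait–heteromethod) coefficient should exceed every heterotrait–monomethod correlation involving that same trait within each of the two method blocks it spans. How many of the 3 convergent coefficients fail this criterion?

3

Convergent coefficients and their comparison sets:
Lon (methods 1·2): 0.45 vs {0.48, 0.33, 0.33, 0.21} → fail.
Asr (methods 1·2): 0.63 vs {0.48, 0.33, 0.72, 0.30} → fail.
EE (methods 1·2): 0.40 vs {0.33, 0.21, 0.72, 0.30} → fail.
3 of 3 fail.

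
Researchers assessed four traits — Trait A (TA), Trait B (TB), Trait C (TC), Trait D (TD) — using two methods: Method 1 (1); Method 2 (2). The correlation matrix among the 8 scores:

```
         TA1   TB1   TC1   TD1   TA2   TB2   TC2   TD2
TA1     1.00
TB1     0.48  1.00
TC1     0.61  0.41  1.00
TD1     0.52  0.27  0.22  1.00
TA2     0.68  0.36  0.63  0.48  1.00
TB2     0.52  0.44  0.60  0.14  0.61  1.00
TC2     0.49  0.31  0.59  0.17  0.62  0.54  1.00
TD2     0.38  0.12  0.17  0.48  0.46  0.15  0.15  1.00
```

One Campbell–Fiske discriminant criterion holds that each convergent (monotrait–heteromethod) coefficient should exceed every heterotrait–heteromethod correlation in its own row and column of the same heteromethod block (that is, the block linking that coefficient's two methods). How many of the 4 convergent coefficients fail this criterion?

Convergent coefficients and their comparison sets:
TA (methods 1·2): 0.68 vs {0.52, 0.36, 0.49, 0.63, 0.38, 0.48} → pass.
TB (methods 1·2): 0.44 vs {0.36, 0.52, 0.31, 0.60, 0.12, 0.14} → fail.
TC (methods 1·2): 0.59 vs {0.63, 0.49, 0.60, 0.31, 0.17, 0.17} → fail.
TD (methods 1·2): 0.48 vs {0.48, 0.38, 0.14, 0.12, 0.17, 0.17} → fail.
3 of 4 fail.

3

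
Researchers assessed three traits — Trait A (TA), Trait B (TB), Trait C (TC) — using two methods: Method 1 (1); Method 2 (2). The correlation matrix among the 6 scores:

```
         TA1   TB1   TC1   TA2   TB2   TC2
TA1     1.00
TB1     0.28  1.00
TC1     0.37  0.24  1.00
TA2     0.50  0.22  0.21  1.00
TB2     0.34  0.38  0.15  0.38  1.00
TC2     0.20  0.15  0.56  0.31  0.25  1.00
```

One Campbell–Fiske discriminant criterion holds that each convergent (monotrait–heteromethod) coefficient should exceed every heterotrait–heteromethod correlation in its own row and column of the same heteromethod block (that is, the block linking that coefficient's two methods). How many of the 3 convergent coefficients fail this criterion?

0

Convergent coefficients and their comparison sets:
TA (methods 1·2): 0.50 vs {0.34, 0.22, 0.20, 0.21} → pass.
TB (methods 1·2): 0.38 vs {0.22, 0.34, 0.15, 0.15} → pass.
TC (methods 1·2): 0.56 vs {0.21, 0.20, 0.15, 0.15} → pass.
0 of 3 fail.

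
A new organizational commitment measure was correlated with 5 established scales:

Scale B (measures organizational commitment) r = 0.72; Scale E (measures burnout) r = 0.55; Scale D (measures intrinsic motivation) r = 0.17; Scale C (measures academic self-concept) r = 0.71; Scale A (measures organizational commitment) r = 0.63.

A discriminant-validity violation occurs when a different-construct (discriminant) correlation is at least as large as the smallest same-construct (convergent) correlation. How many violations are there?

1

Convergent (same construct = organizational commitment): Scale B, Scale A.
Smallest convergent = 0.63. Discriminant values: 0.55, 0.17, 0.71; count ≥ 0.63 → 1.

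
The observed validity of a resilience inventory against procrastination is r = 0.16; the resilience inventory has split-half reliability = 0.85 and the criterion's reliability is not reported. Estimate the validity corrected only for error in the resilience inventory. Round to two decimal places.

Single correction: r_c = r_obs / √r_xx = 0.16 / √0.85 = 0.16 / 0.9220 ≈ 0.17.

0.17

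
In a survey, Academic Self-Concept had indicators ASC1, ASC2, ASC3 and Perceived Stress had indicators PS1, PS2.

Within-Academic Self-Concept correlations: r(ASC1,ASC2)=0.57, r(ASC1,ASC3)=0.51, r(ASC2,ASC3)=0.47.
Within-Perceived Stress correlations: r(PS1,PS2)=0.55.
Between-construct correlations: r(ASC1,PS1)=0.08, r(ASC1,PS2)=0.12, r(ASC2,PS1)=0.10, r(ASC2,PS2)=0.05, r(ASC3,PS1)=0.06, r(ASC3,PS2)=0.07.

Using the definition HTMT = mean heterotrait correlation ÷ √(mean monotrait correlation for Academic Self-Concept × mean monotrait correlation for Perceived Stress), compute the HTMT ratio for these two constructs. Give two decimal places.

Between-construct mean = 0.48/6 = 0.0800.
Mean within-ASC = 1.55/3 = 0.5167; mean within-PS = 0.55/1 = 0.5500.
Geometric mean = √(0.5167 × 0.5500) = 0.5331.
HTMT = 0.0800 / 0.5331 = 0.15.

0.15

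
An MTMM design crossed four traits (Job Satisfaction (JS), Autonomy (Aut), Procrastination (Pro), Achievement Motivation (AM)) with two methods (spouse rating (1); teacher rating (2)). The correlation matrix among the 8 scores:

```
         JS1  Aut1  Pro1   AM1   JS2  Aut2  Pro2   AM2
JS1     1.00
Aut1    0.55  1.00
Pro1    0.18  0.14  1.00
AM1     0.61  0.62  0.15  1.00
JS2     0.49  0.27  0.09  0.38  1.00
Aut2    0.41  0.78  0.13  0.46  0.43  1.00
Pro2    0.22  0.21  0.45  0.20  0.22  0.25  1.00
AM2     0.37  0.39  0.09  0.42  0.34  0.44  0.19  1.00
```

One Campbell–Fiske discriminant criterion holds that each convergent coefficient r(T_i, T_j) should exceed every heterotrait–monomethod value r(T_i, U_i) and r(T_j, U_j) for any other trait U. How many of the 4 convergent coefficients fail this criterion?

2

Each convergent coefficient versus the relevant comparison correlations:
JS (methods 1·2): 0.49 vs {0.55, 0.43, 0.18, 0.22, 0.61, 0.34} → fail.
Aut (methods 1·2): 0.78 vs {0.55, 0.43, 0.14, 0.25, 0.62, 0.44} → pass.
Pro (methods 1·2): 0.45 vs {0.18, 0.22, 0.14, 0.25, 0.15, 0.19} → pass.
AM (methods 1·2): 0.42 vs {0.61, 0.34, 0.62, 0.44, 0.15, 0.19} → fail.
2 of 4 fail.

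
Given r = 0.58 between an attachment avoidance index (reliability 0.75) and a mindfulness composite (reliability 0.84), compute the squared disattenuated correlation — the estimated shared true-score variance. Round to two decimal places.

0.53

Disattenuated r = 0.58 / √(0.75 × 0.84) = 0.58 / 0.7937 = 0.7308.
Shared true-score variance = 0.7308² = 0.5341 ≈ 0.53.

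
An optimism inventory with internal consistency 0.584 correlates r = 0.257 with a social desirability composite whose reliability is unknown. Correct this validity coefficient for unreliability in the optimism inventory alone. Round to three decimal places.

0.336

Single correction: r_c = r_obs / √r_xx = 0.257 / √0.584 = 0.257 / 0.7642 ≈ 0.336.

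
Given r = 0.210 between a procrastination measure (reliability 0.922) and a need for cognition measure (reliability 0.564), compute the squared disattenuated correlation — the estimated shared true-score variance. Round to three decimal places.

0.085

Disattenuated r = 0.210 / √(0.922 × 0.564) = 0.210 / 0.7211 = 0.2912.
Shared true-score variance = 0.2912² = 0.0848 ≈ 0.085.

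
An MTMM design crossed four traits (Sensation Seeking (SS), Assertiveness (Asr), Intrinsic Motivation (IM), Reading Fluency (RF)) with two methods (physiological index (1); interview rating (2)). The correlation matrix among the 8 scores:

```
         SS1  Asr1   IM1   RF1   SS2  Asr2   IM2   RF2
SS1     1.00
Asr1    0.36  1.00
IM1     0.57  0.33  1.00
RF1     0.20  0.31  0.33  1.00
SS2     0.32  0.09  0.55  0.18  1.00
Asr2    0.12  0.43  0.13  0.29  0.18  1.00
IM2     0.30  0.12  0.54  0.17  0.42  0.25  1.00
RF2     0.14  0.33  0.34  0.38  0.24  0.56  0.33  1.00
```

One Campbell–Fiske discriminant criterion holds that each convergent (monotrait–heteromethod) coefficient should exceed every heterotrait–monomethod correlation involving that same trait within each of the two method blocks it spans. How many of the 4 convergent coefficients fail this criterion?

4

Checking each validity diagonal entry against its comparison values:
SS (methods 1·2): 0.32 vs {0.36, 0.18, 0.57, 0.42, 0.20, 0.24} → fail.
Asr (methods 1·2): 0.43 vs {0.36, 0.18, 0.33, 0.25, 0.31, 0.56} → fail.
IM (methods 1·2): 0.54 vs {0.57, 0.42, 0.33, 0.25, 0.33, 0.33} → fail.
RF (methods 1·2): 0.38 vs {0.20, 0.24, 0.31, 0.56, 0.33, 0.33} → fail.
4 of 4 fail.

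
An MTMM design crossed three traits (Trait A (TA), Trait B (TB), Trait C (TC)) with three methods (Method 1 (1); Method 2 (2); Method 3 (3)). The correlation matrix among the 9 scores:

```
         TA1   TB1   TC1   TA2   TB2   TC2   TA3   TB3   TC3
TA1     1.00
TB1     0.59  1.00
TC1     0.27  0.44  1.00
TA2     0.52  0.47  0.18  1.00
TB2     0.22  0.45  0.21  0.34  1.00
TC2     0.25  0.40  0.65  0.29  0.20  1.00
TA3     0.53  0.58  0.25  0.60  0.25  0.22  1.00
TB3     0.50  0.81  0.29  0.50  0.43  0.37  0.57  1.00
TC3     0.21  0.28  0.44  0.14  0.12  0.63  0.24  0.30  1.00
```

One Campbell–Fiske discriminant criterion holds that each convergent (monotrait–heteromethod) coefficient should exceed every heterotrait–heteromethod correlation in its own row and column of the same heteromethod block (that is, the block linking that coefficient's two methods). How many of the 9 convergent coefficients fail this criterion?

3

Each convergent coefficient versus the relevant comparison correlations:
TA (methods 1·2): 0.52 vs {0.22, 0.47, 0.25, 0.18} → pass.
TA (methods 1·3): 0.53 vs {0.50, 0.58, 0.21, 0.25} → fail.
TA (methods 2·3): 0.60 vs {0.50, 0.25, 0.14, 0.22} → pass.
TB (methods 1·2): 0.45 vs {0.47, 0.22, 0.40, 0.21} → fail.
TB (methods 1·3): 0.81 vs {0.58, 0.50, 0.28, 0.29} → pass.
TB (methods 2·3): 0.43 vs {0.25, 0.50, 0.12, 0.37} → fail.
TC (methods 1·2): 0.65 vs {0.18, 0.25, 0.21, 0.40} → pass.
TC (methods 1·3): 0.44 vs {0.25, 0.21, 0.29, 0.28} → pass.
TC (methods 2·3): 0.63 vs {0.22, 0.14, 0.37, 0.12} → pass.
3 of 9 fail.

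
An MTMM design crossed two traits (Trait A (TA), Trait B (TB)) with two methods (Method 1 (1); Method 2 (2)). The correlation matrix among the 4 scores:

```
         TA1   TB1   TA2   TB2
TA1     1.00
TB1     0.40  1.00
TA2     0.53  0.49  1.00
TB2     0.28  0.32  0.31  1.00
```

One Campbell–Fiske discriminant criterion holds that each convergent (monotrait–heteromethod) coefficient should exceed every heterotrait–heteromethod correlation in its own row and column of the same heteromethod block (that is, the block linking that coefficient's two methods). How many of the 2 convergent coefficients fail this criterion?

Checking each validity diagonal entry against its comparison values:
TA (methods 1·2): 0.53 vs {0.28, 0.49} → pass.
TB (methods 1·2): 0.32 vs {0.49, 0.28} → fail.
1 of 2 fail.

1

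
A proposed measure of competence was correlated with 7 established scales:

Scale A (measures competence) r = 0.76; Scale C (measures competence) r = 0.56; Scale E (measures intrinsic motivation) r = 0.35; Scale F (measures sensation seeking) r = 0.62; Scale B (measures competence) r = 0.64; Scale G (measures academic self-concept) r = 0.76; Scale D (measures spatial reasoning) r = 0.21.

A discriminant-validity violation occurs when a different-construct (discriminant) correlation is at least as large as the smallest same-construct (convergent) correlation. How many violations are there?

2

Convergent (same construct = competence): Scale A, Scale C, Scale B.
Smallest convergent = 0.56. Discriminant values: 0.35, 0.62, 0.76, 0.21; count ≥ 0.56 → 2.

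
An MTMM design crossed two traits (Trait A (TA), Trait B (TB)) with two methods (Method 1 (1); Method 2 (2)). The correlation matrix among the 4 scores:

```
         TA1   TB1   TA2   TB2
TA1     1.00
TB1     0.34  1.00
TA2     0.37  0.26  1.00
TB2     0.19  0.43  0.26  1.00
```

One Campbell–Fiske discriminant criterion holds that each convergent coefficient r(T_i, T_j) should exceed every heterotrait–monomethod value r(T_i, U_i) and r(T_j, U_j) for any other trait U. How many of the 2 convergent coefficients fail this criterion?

Convergent coefficients and their comparison sets:
TA (methods 1·2): 0.37 vs {0.34, 0.26} → pass.
TB (methods 1·2): 0.43 vs {0.34, 0.26} → pass.
0 of 2 fail.

0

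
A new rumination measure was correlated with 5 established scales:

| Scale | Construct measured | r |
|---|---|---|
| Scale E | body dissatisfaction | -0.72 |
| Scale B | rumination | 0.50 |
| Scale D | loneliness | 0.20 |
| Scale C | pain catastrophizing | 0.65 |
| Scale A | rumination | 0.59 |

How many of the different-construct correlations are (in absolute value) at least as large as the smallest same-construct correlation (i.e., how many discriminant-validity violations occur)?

Convergent (same construct = rumination): Scale B, Scale A.
Smallest convergent = 0.50. Discriminant |r|: 0.72, 0.20, 0.65; count ≥ 0.50 → 2.

2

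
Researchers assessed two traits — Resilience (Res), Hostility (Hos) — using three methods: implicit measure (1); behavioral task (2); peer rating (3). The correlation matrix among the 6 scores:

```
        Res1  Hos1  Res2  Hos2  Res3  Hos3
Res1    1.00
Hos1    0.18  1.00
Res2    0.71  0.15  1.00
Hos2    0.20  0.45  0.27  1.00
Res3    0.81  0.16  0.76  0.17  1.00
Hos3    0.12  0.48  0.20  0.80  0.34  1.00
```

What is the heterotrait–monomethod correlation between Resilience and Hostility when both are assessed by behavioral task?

0.27

Different traits, same method: r(Res2, Hos2) = 0.27.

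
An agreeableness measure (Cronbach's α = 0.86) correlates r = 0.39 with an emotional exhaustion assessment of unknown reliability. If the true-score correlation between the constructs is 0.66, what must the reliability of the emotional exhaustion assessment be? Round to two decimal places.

0.41

r_true = r_obs / √(r_xx · r_yy) ⇒ 0.66 = 0.39 / √(0.86 · r_yy).
√(0.86 · r_yy) = 0.39 / 0.66 = 0.5909; 0.86 · r_yy = 0.3492; r_yy = 0.3492 / 0.86 ≈ 0.41.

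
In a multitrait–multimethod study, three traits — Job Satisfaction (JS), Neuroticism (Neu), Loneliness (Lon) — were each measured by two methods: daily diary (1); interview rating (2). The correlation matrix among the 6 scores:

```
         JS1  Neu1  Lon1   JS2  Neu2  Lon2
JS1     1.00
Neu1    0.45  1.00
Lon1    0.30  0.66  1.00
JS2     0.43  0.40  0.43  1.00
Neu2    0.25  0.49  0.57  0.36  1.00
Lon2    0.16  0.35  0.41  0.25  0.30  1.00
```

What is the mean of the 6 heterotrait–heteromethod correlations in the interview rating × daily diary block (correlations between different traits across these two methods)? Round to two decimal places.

0.36

HTHM values (method 2 × method 1): 0.40, 0.43, 0.25, 0.57, 0.16, 0.35; mean = 2.16/6 = 0.36.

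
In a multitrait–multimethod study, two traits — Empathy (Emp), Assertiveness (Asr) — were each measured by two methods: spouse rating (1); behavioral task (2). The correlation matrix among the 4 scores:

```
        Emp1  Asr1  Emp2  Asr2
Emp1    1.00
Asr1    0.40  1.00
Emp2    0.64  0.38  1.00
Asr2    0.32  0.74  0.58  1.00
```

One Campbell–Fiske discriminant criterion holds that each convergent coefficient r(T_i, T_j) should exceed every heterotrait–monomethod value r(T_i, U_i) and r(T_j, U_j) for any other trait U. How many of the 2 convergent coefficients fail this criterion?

0

Convergent coefficients and their comparison sets:
Emp (methods 1·2): 0.64 vs {0.40, 0.58} → pass.
Asr (methods 1·2): 0.74 vs {0.40, 0.58} → pass.
0 of 2 fail.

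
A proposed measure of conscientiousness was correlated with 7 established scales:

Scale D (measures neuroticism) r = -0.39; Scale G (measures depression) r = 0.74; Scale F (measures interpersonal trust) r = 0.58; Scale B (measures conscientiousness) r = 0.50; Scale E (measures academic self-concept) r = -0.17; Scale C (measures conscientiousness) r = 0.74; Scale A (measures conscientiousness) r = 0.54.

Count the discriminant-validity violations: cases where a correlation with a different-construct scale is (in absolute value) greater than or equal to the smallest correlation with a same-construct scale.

2

Convergent (same construct = conscientiousness): Scale B, Scale C, Scale A.
Smallest convergent = 0.50. Discriminant |r|: 0.39, 0.74, 0.58, 0.17; count ≥ 0.50 → 2.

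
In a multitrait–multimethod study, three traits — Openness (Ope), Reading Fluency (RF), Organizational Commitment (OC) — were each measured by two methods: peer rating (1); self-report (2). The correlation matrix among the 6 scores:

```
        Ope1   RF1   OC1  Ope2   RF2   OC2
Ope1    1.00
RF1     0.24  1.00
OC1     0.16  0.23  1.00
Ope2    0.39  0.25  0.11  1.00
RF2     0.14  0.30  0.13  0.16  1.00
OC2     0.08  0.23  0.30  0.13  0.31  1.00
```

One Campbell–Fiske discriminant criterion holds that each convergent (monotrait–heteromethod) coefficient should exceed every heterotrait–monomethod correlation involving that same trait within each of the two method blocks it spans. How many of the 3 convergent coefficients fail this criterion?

2

Checking each validity diagonal entry against its comparison values:
Ope (methods 1·2): 0.39 vs {0.24, 0.16, 0.16, 0.13} → pass.
RF (methods 1·2): 0.30 vs {0.24, 0.16, 0.23, 0.31} → fail.
OC (methods 1·2): 0.30 vs {0.16, 0.13, 0.23, 0.31} → fail.
2 of 3 fail.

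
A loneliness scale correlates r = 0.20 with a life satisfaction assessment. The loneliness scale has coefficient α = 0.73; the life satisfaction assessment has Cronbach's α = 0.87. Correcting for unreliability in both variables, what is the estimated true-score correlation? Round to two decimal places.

r_true = r_obs / √(r_xx · r_yy) = 0.20 / √(0.73 × 0.87) = 0.20 / √0.6351 = 0.20 / 0.7969 ≈ 0.25.

0.25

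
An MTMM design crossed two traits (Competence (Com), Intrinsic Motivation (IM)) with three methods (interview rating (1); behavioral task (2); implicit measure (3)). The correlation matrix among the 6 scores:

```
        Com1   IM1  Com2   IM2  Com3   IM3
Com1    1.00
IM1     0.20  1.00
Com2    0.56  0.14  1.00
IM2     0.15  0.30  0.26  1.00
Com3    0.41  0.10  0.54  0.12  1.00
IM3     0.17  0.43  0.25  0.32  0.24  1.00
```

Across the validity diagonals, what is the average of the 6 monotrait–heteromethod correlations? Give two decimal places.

Convergent values: 0.56, 0.41, 0.54, 0.30, 0.43, 0.32; mean = 2.56/6 = 0.43.

0.43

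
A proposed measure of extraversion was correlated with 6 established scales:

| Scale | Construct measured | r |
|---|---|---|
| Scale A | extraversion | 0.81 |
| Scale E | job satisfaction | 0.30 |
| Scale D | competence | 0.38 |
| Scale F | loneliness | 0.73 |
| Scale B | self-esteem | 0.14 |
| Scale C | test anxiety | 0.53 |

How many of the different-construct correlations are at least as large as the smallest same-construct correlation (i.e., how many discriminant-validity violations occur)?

0

Convergent (same construct = extraversion): Scale A.
Smallest convergent = 0.81. Discriminant values: 0.30, 0.38, 0.73, 0.14, 0.53; count ≥ 0.81 → 0.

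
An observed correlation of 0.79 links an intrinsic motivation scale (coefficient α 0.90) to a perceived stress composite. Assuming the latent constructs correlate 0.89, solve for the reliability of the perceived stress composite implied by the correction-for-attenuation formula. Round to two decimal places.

0.88

r_true = r_obs / √(r_xx · r_yy) ⇒ 0.89 = 0.79 / √(0.90 · r_yy).
√(0.90 · r_yy) = 0.79 / 0.89 = 0.8876; 0.90 · r_yy = 0.7878; r_yy = 0.7878 / 0.90 ≈ 0.88.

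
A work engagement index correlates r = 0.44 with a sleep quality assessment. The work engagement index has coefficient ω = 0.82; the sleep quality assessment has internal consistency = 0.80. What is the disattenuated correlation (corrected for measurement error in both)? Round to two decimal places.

0.54

r_true = r_obs / √(r_xx · r_yy) = 0.44 / √(0.82 × 0.80) = 0.44 / √0.6560 = 0.44 / 0.8099 ≈ 0.54.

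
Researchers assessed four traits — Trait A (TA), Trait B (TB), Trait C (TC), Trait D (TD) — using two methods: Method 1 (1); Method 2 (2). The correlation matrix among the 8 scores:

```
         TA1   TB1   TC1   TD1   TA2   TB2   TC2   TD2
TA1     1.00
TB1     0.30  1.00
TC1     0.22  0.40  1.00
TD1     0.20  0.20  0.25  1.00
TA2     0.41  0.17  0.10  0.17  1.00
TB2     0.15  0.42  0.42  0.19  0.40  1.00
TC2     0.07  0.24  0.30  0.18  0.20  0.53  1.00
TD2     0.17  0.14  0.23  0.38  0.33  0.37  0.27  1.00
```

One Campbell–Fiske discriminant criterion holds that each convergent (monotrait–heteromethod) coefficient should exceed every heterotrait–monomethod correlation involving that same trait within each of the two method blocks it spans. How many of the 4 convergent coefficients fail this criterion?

2

Convergent coefficients and their comparison sets:
TA (methods 1·2): 0.41 vs {0.30, 0.40, 0.22, 0.20, 0.20, 0.33} → pass.
TB (methods 1·2): 0.42 vs {0.30, 0.40, 0.40, 0.53, 0.20, 0.37} → fail.
TC (methods 1·2): 0.30 vs {0.22, 0.20, 0.40, 0.53, 0.25, 0.27} → fail.
TD (methods 1·2): 0.38 vs {0.20, 0.33, 0.20, 0.37, 0.25, 0.27} → pass.
2 of 4 fail.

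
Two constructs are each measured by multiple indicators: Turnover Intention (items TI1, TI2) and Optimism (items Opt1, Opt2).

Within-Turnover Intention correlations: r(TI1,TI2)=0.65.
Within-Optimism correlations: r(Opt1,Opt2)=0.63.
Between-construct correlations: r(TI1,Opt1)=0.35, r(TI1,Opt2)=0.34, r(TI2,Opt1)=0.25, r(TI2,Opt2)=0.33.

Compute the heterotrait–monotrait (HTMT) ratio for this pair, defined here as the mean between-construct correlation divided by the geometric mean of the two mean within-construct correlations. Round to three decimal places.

Mean heterotrait r = 1.27/4 = 0.3175.
Mean within-TI = 0.65/1 = 0.6500; mean within-Opt = 0.63/1 = 0.6300.
Geometric mean = √(0.6500 × 0.6300) = 0.6399.
HTMT = 0.3175 / 0.6399 = 0.496.

0.496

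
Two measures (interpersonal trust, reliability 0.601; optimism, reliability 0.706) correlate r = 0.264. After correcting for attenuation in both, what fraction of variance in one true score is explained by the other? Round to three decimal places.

Disattenuated r = 0.264 / √(0.601 × 0.706) = 0.264 / 0.6514 = 0.4053.
Shared true-score variance = 0.4053² = 0.1643 ≈ 0.164.

0.164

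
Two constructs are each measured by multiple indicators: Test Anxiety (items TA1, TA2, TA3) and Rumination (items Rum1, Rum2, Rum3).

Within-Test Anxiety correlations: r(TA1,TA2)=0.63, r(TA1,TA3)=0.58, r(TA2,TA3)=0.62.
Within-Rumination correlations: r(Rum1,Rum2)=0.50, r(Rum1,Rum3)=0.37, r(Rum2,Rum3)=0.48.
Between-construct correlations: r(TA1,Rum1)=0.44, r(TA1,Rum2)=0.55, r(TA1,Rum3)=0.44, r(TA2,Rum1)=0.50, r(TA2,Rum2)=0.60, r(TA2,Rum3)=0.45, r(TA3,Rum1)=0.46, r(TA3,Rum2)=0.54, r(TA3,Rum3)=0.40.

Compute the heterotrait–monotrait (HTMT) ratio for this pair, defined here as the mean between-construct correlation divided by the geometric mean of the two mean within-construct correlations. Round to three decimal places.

0.929

Mean heterotrait r = 4.38/9 = 0.4867.
Mean within-TA = 1.83/3 = 0.6100; mean within-Rum = 1.35/3 = 0.4500.
Geometric mean = √(0.6100 × 0.4500) = 0.5239.
HTMT = 0.4867 / 0.5239 = 0.929.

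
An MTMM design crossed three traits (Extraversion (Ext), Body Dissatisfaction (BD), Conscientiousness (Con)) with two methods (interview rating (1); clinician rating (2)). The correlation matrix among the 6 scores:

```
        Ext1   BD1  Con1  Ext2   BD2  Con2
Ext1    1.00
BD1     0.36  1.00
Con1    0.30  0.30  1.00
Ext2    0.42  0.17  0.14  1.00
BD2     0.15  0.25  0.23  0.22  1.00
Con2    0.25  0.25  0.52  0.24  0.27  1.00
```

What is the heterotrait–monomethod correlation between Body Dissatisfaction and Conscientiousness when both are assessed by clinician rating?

Different traits, same method: r(BD2, Con2) = 0.27.

0.27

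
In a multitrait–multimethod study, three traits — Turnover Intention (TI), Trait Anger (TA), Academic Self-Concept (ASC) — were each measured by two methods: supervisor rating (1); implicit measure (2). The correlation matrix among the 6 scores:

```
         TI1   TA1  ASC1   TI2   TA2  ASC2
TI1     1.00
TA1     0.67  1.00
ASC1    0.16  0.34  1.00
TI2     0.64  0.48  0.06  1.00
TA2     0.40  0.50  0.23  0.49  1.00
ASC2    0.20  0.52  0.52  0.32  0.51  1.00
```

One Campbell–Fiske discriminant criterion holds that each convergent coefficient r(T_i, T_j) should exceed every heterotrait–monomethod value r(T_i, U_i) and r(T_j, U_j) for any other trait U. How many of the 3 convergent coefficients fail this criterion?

2

Checking each validity diagonal entry against its comparison values:
TI (methods 1·2): 0.64 vs {0.67, 0.49, 0.16, 0.32} → fail.
TA (methods 1·2): 0.50 vs {0.67, 0.49, 0.34, 0.51} → fail.
ASC (methods 1·2): 0.52 vs {0.16, 0.32, 0.34, 0.51} → pass.
2 of 3 fail.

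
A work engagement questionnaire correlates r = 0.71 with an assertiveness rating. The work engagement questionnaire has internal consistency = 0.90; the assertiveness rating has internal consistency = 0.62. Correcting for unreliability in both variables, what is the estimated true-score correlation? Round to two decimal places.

0.95

r_true = r_obs / √(r_xx · r_yy) = 0.71 / √(0.90 × 0.62) = 0.71 / √0.5580 = 0.71 / 0.7470 ≈ 0.95.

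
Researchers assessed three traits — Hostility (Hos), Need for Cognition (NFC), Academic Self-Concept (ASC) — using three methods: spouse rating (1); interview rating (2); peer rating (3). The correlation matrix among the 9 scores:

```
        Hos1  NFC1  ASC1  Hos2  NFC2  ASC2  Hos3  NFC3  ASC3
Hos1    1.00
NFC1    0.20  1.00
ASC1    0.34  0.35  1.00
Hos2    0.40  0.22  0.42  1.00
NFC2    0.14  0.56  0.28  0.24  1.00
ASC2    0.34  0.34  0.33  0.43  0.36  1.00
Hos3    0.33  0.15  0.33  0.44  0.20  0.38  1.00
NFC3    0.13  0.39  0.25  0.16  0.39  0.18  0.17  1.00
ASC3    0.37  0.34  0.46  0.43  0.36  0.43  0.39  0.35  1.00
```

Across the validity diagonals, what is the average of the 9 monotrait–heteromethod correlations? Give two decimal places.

Convergent values: 0.40, 0.33, 0.44, 0.56, 0.39, 0.39, 0.33, 0.46, 0.43; mean = 3.73/9 = 0.41.

0.41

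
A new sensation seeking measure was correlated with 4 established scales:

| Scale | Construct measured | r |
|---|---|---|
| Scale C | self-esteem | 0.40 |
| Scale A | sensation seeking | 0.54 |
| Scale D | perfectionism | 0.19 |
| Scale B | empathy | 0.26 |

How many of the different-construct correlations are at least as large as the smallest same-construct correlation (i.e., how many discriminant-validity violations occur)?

0

Convergent (same construct = sensation seeking): Scale A.
Smallest convergent = 0.54. Discriminant values: 0.40, 0.19, 0.26; count ≥ 0.54 → 0.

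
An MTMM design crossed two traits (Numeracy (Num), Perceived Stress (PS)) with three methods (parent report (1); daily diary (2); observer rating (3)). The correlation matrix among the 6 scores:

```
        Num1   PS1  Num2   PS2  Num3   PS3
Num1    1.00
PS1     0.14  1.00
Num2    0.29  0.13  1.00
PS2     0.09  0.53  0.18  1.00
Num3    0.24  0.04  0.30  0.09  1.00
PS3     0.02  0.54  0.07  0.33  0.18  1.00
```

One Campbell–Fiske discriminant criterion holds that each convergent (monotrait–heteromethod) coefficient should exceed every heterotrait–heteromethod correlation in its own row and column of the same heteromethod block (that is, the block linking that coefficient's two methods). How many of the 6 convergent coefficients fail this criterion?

Each convergent coefficient versus the relevant comparison correlations:
Num (methods 1·2): 0.29 vs {0.09, 0.13} → pass.
Num (methods 1·3): 0.24 vs {0.02, 0.04} → pass.
Num (methods 2·3): 0.30 vs {0.07, 0.09} → pass.
PS (methods 1·2): 0.53 vs {0.13, 0.09} → pass.
PS (methods 1·3): 0.54 vs {0.04, 0.02} → pass.
PS (methods 2·3): 0.33 vs {0.09, 0.07} → pass.
0 of 6 fail.

0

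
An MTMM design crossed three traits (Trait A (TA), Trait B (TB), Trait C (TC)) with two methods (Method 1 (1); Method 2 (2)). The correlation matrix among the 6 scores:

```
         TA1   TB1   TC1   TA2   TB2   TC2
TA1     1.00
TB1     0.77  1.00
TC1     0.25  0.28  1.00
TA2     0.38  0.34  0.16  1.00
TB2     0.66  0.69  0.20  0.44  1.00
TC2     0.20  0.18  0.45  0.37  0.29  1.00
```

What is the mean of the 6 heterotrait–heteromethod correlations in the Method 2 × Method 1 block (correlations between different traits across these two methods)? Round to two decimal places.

0.29

HTHM values (method 2 × method 1): 0.34, 0.16, 0.66, 0.20, 0.20, 0.18; mean = 1.74/6 = 0.29.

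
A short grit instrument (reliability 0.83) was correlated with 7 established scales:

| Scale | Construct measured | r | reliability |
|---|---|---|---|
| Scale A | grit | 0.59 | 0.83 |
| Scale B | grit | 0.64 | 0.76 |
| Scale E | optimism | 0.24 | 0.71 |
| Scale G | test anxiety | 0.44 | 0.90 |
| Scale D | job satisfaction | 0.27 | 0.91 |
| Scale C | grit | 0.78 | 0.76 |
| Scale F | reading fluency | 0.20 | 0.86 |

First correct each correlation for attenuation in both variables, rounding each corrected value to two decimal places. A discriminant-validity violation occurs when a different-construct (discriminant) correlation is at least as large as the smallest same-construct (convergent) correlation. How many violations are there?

Disattenuated r (r / √(r_scale · r_new)):
  Scale A (conv): 0.59 / √(0.83·0.83) = 0.71
  Scale B (conv): 0.64 / √(0.76·0.83) = 0.81
  Scale E (disc): 0.24 / √(0.71·0.83) = 0.31
  Scale G (disc): 0.44 / √(0.90·0.83) = 0.51
  Scale D (disc): 0.27 / √(0.91·0.83) = 0.31
  Scale C (conv): 0.78 / √(0.76·0.83) = 0.98
  Scale F (disc): 0.20 / √(0.86·0.83) = 0.24
Smallest convergent = 0.71. Discriminant values: 0.31, 0.51, 0.31, 0.24; count ≥ 0.71 → 0.

0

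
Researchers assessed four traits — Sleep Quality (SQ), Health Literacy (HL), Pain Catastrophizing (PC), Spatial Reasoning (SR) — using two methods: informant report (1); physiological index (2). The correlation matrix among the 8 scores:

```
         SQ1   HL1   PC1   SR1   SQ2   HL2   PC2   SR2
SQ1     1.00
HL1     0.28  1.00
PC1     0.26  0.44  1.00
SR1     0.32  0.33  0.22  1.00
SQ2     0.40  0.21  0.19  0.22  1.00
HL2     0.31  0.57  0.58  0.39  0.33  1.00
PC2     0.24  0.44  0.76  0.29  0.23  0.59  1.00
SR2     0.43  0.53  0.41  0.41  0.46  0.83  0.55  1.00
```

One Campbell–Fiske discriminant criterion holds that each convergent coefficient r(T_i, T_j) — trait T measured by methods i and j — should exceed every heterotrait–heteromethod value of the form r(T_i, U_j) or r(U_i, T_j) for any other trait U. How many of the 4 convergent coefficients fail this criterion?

3

Each convergent coefficient versus the relevant comparison correlations:
SQ (methods 1·2): 0.40 vs {0.31, 0.21, 0.24, 0.19, 0.43, 0.22} → fail.
HL (methods 1·2): 0.57 vs {0.21, 0.31, 0.44, 0.58, 0.53, 0.39} → fail.
PC (methods 1·2): 0.76 vs {0.19, 0.24, 0.58, 0.44, 0.41, 0.29} → pass.
SR (methods 1·2): 0.41 vs {0.22, 0.43, 0.39, 0.53, 0.29, 0.41} → fail.
3 of 4 fail.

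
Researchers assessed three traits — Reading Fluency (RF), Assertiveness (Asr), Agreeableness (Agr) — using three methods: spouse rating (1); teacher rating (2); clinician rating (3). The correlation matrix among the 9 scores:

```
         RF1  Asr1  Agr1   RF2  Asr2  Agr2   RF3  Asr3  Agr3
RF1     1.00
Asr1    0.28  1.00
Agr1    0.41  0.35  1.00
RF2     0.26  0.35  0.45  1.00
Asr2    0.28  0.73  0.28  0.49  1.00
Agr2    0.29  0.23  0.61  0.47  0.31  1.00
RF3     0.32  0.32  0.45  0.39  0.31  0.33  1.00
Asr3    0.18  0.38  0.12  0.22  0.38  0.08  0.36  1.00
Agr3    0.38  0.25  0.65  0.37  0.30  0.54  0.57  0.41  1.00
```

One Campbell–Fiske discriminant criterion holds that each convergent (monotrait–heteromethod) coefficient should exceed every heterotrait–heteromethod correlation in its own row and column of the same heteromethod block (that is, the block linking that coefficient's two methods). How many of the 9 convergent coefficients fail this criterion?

Convergent coefficients and their comparison sets:
RF (methods 1·2): 0.26 vs {0.28, 0.35, 0.29, 0.45} → fail.
RF (methods 1·3): 0.32 vs {0.18, 0.32, 0.38, 0.45} → fail.
RF (methods 2·3): 0.39 vs {0.22, 0.31, 0.37, 0.33} → pass.
Asr (methods 1·2): 0.73 vs {0.35, 0.28, 0.23, 0.28} → pass.
Asr (methods 1·3): 0.38 vs {0.32, 0.18, 0.25, 0.12} → pass.
Asr (methods 2·3): 0.38 vs {0.31, 0.22, 0.30, 0.08} → pass.
Agr (methods 1·2): 0.61 vs {0.45, 0.29, 0.28, 0.23} → pass.
Agr (methods 1·3): 0.65 vs {0.45, 0.38, 0.12, 0.25} → pass.
Agr (methods 2·3): 0.54 vs {0.33, 0.37, 0.08, 0.30} → pass.
2 of 9 fail.

2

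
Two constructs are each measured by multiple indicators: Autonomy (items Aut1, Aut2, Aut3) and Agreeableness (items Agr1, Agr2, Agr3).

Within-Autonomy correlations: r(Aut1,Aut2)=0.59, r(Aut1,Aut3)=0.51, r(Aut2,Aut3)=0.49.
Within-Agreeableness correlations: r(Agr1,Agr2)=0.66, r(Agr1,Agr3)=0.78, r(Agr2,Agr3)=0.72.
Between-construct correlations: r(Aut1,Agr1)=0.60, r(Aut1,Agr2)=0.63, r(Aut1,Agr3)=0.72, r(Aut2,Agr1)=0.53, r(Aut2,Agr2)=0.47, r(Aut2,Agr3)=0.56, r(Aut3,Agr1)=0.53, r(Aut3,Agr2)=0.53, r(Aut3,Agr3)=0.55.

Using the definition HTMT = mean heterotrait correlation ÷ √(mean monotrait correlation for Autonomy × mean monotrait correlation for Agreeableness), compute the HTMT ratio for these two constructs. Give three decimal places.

Mean between = 5.12/9 = 0.5689.
Mean within-Aut = 1.59/3 = 0.5300; mean within-Agr = 2.16/3 = 0.7200.
Geometric mean = √(0.5300 × 0.7200) = 0.6177.
HTMT = 0.5689 / 0.6177 = 0.921.

0.921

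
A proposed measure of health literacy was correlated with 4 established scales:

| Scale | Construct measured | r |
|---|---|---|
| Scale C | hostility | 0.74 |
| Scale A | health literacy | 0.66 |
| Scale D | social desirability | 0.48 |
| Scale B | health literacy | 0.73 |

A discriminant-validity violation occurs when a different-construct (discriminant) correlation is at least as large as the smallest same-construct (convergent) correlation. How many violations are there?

1

Convergent (same construct = health literacy): Scale A, Scale B.
Smallest convergent = 0.66. Discriminant values: 0.74, 0.48; count ≥ 0.66 → 1.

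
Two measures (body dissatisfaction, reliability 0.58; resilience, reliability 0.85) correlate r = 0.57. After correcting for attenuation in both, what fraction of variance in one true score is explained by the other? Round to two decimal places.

0.66

Disattenuated r = 0.57 / √(0.58 × 0.85) = 0.57 / 0.7021 = 0.8119.
Shared true-score variance = 0.8119² = 0.6592 ≈ 0.66.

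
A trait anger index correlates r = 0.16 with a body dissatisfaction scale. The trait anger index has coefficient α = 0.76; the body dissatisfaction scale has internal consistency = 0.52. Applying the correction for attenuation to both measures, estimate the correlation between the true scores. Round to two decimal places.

r_true = r_obs / √(r_xx · r_yy) = 0.16 / √(0.76 × 0.52) = 0.16 / √0.3952 = 0.16 / 0.6286 ≈ 0.25.

0.25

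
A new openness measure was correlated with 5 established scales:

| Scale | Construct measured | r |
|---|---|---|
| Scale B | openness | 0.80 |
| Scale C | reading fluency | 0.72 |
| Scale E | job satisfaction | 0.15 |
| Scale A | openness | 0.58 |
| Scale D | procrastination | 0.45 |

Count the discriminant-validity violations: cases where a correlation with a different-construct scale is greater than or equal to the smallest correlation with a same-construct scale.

Convergent (same construct = openness): Scale B, Scale A.
Smallest convergent = 0.58. Discriminant values: 0.72, 0.15, 0.45; count ≥ 0.58 → 1.

1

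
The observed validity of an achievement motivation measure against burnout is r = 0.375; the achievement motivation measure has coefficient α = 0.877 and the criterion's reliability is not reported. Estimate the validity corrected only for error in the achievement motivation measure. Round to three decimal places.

0.400

Single correction: r_c = r_obs / √r_xx = 0.375 / √0.877 = 0.375 / 0.9365 ≈ 0.400.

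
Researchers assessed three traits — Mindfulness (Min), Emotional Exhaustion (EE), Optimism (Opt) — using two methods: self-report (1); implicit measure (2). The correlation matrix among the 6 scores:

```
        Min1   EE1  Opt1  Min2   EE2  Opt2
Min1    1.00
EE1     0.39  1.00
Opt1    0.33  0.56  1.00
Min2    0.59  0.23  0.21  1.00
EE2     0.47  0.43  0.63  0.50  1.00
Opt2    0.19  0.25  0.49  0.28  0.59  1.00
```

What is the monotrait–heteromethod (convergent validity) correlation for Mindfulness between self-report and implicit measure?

0.59

Same trait (Min), different methods: r(Min1, Min2) = 0.59.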